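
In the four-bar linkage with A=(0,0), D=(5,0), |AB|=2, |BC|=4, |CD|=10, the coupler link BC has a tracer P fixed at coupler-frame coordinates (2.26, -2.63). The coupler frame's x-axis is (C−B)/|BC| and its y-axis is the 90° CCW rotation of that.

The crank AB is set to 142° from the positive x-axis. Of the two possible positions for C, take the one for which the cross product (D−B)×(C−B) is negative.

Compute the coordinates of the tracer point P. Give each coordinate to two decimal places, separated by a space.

A=(0,0), D=(5.00,0)
B = A + 2.00·(cos142°, sin142°) = (-1.5760, 1.2313)
|BD| = 6.6903
circle(B,4.00) ∩ circle(D,10.00): a=-2.9326, h=2.7203
  candidates: C₊=(-3.9579,4.4449) cross=18.200; C₋=(-4.9592,-0.9028) cross=-18.200
  mode - wants cross < 0 → take C=(-4.9592,-0.9028) (cross=-18.200)
ex = (C−B)/|BC| = (-0.8458,-0.5335); ey = (0.5335,-0.8458)
P = B + 2.26·ex + -2.63·ey = (-4.8907,2.2500)

-4.89 2.25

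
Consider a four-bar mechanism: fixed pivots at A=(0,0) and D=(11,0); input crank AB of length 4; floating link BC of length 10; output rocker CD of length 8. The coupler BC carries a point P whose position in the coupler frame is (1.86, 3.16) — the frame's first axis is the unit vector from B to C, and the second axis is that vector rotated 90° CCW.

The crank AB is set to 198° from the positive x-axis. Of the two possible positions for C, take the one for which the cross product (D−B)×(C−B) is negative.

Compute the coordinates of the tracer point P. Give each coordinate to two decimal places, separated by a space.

A=(0,0), D=(11.00,0)
B = A + 4.00·(cos198°, sin198°) = (-3.8042, -1.2361)
|BD| = 14.8557
circle(B,10.00) ∩ circle(D,8.00): a=8.6395, h=5.0357
  candidates: C₊=(4.3863,4.5011) cross=74.810; C₋=(5.2243,-5.5355) cross=-74.810
  mode - wants cross < 0 → take C=(5.2243,-5.5355) (cross=-74.810)
ex = (C−B)/|BC| = (0.9029,-0.4299); ey = (0.4299,0.9029)
P = B + 1.86·ex + 3.16·ey = (-0.7663,0.8173)

-0.77 0.82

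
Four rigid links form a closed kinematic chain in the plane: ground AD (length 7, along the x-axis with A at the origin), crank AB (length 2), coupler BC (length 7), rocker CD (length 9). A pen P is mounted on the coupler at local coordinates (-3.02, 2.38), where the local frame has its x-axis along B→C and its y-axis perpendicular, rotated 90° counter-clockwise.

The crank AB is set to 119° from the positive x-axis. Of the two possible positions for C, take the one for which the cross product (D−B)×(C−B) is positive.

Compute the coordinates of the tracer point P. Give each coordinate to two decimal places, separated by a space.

A=(0,0), D=(7.00,0)
B = A + 2.00·(cos119°, sin119°) = (-0.9696, 1.7492)
|BD| = 8.1593
circle(B,7.00) ∩ circle(D,9.00): a=2.1187, h=6.6717
  candidates: C₊=(2.5301,7.8116) cross=54.436; C₋=(-0.3305,-5.2215) cross=-54.436
  mode + wants cross > 0 → take C=(2.5301,7.8116) (cross=54.436)
ex = (C−B)/|BC| = (0.5000,0.8660); ey = (-0.8660,0.5000)
P = B + -3.02·ex + 2.38·ey = (-4.5407,0.3237)

-4.54 0.32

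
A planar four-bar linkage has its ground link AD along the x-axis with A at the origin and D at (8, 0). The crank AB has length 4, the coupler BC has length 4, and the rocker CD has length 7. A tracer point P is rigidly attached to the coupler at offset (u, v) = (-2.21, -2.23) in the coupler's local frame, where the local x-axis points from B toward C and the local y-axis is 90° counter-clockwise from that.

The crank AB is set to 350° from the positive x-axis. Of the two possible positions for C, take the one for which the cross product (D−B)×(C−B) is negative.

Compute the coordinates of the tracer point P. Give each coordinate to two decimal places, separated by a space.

2.57 2.13

A=(0,0), D=(8.00,0)
B = A + 4.00·(cos350°, sin350°) = (3.9392, -0.6946)
|BD| = 4.1197
circle(B,4.00) ∩ circle(D,7.00): a=-1.9452, h=3.4952
  candidates: C₊=(1.4326,2.4226) cross=14.399; C₋=(2.6111,-4.4677) cross=-14.399
  mode - wants cross < 0 → take C=(2.6111,-4.4677) (cross=-14.399)
ex = (C−B)/|BC| = (-0.3320,-0.9433); ey = (0.9433,-0.3320)
P = B + -2.21·ex + -2.23·ey = (2.5695,2.1304)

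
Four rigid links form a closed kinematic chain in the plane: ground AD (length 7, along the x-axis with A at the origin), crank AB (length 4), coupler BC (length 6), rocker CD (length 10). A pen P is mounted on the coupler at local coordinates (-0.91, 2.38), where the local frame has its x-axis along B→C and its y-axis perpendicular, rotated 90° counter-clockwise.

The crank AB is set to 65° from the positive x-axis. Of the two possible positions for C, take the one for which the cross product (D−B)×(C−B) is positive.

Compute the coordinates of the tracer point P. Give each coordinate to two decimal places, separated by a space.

-0.85 3.46

A=(0,0), D=(7.00,0)
B = A + 4.00·(cos65°, sin65°) = (1.6905, 3.6252)
|BD| = 6.4291
circle(B,6.00) ∩ circle(D,10.00): a=-1.7628, h=5.7352
  candidates: C₊=(3.4686,9.3557) cross=36.872; C₋=(-2.9993,-0.1172) cross=-36.872
  mode + wants cross > 0 → take C=(3.4686,9.3557) (cross=36.872)
ex = (C−B)/|BC| = (0.2964,0.9551); ey = (-0.9551,0.2964)
P = B + -0.91·ex + 2.38·ey = (-0.8523,3.4614)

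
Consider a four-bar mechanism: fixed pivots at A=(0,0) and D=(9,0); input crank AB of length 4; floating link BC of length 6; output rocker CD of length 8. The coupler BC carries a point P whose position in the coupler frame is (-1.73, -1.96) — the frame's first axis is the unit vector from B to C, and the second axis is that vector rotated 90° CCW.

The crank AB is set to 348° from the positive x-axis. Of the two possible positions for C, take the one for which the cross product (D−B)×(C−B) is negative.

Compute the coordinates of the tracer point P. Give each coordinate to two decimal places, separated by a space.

1.73 0.61

A=(0,0), D=(9.00,0)
B = A + 4.00·(cos348°, sin348°) = (3.9126, -0.8316)
|BD| = 5.1549
circle(B,6.00) ∩ circle(D,8.00): a=-0.1384, h=5.9984
  candidates: C₊=(2.8083,5.0659) cross=30.921; C₋=(4.7438,-6.7738) cross=-30.921
  mode - wants cross < 0 → take C=(4.7438,-6.7738) (cross=-30.921)
ex = (C−B)/|BC| = (0.1385,-0.9904); ey = (0.9904,0.1385)
P = B + -1.73·ex + -1.96·ey = (1.7318,0.6102)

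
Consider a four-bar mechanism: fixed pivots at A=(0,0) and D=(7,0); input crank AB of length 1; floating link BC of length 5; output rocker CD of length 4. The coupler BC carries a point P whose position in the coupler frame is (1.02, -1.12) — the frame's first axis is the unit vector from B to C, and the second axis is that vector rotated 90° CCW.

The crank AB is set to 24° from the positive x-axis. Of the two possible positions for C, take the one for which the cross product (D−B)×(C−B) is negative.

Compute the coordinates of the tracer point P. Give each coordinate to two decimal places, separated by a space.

A=(0,0), D=(7.00,0)
B = A + 1.00·(cos24°, sin24°) = (0.9135, 0.4067)
|BD| = 6.1000
circle(B,5.00) ∩ circle(D,4.00): a=3.7877, h=3.2639
  candidates: C₊=(4.9105,3.4108) cross=19.910; C₋=(4.4752,-3.1025) cross=-19.910
  mode - wants cross < 0 → take C=(4.4752,-3.1025) (cross=-19.910)
ex = (C−B)/|BC| = (0.7123,-0.7018); ey = (0.7018,0.7123)
P = B + 1.02·ex + -1.12·ey = (0.8541,-1.1070)

0.85 -1.11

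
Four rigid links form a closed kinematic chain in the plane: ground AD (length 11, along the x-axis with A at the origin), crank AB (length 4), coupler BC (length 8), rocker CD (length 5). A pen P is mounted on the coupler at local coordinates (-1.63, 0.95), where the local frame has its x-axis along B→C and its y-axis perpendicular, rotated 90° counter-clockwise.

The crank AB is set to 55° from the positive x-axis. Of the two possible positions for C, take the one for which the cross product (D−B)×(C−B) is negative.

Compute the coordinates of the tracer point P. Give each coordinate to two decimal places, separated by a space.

2.08 5.15

A=(0,0), D=(11.00,0)
B = A + 4.00·(cos55°, sin55°) = (2.2943, 3.2766)
|BD| = 9.3019
circle(B,8.00) ∩ circle(D,5.00): a=6.7473, h=4.2981
  candidates: C₊=(10.1232,4.9225) cross=39.981; C₋=(7.0951,-3.1228) cross=-39.981
  mode - wants cross < 0 → take C=(7.0951,-3.1228) (cross=-39.981)
ex = (C−B)/|BC| = (0.6001,-0.7999); ey = (0.7999,0.6001)
P = B + -1.63·ex + 0.95·ey = (2.0761,5.1506)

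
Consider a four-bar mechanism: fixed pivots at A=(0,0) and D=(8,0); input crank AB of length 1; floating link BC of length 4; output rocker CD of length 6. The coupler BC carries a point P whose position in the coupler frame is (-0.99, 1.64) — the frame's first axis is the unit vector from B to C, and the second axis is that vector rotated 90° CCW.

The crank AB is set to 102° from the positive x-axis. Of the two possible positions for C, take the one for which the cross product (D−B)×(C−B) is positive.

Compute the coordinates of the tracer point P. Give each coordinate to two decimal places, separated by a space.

A=(0,0), D=(8.00,0)
B = A + 1.00·(cos102°, sin102°) = (-0.2079, 0.9781)
|BD| = 8.2660
circle(B,4.00) ∩ circle(D,6.00): a=2.9232, h=2.7303
  candidates: C₊=(3.0179,3.3434) cross=22.569; C₋=(2.3717,-2.0789) cross=-22.569
  mode + wants cross > 0 → take C=(3.0179,3.3434) (cross=22.569)
ex = (C−B)/|BC| = (0.8064,0.5913); ey = (-0.5913,0.8064)
P = B + -0.99·ex + 1.64·ey = (-1.9760,1.7153)

-1.98 1.72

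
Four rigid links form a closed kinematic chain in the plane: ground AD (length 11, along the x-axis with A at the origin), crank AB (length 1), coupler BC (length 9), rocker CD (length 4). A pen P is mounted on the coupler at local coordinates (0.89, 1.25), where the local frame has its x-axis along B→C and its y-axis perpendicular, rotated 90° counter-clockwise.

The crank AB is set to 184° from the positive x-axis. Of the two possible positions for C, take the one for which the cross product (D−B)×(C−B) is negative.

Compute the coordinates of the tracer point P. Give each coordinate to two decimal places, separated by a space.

0.17 0.92

A=(0,0), D=(11.00,0)
B = A + 1.00·(cos184°, sin184°) = (-0.9976, -0.0698)
|BD| = 11.9978
circle(B,9.00) ∩ circle(D,4.00): a=8.7077, h=2.2750
  candidates: C₊=(7.6968,2.2558) cross=27.295; C₋=(7.7232,-2.2941) cross=-27.295
  mode - wants cross < 0 → take C=(7.7232,-2.2941) (cross=-27.295)
ex = (C−B)/|BC| = (0.9690,-0.2471); ey = (0.2471,0.9690)
P = B + 0.89·ex + 1.25·ey = (0.1738,0.9215)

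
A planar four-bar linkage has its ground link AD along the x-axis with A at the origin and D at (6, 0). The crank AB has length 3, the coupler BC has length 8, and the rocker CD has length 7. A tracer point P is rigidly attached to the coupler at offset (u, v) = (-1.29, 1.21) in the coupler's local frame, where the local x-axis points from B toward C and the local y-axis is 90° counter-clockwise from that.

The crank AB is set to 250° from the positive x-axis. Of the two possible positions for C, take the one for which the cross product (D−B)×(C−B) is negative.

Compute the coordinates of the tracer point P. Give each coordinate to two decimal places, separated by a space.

-1.49 -1.11

A=(0,0), D=(6.00,0)
B = A + 3.00·(cos250°, sin250°) = (-1.0261, -2.8191)
|BD| = 7.5705
circle(B,8.00) ∩ circle(D,7.00): a=4.7759, h=6.4180
  candidates: C₊=(1.0165,4.9158) cross=48.587; C₋=(5.7963,-6.9970) cross=-48.587
  mode - wants cross < 0 → take C=(5.7963,-6.9970) (cross=-48.587)
ex = (C−B)/|BC| = (0.8528,-0.5222); ey = (0.5222,0.8528)
P = B + -1.29·ex + 1.21·ey = (-1.4943,-1.1135)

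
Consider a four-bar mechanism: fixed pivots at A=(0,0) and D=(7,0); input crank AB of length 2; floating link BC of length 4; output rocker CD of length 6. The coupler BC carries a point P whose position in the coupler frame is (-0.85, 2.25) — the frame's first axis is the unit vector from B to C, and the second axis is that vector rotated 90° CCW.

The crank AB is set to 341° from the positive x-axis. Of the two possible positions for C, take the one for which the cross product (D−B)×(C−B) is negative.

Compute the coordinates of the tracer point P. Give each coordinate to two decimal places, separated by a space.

A=(0,0), D=(7.00,0)
B = A + 2.00·(cos341°, sin341°) = (1.8910, -0.6511)
|BD| = 5.1503
circle(B,4.00) ∩ circle(D,6.00): a=0.6335, h=3.9495
  candidates: C₊=(2.0201,3.3468) cross=20.341; C₋=(3.0188,-4.4889) cross=-20.341
  mode - wants cross < 0 → take C=(3.0188,-4.4889) (cross=-20.341)
ex = (C−B)/|BC| = (0.2819,-0.9594); ey = (0.9594,0.2819)
P = B + -0.85·ex + 2.25·ey = (3.8101,0.7987)

3.81 0.80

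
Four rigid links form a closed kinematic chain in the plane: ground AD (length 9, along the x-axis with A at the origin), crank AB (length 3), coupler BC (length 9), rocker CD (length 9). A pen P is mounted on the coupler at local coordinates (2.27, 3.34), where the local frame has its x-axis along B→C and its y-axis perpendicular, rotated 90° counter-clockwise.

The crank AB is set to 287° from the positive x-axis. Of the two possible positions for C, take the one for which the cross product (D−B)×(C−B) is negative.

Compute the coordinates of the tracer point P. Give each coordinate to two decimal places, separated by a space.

A=(0,0), D=(9.00,0)
B = A + 3.00·(cos287°, sin287°) = (0.8771, -2.8689)
|BD| = 8.6146
circle(B,9.00) ∩ circle(D,9.00): a=4.3073, h=7.9023
  candidates: C₊=(2.3069,6.0168) cross=68.076; C₋=(7.5703,-8.8857) cross=-68.076
  mode - wants cross < 0 → take C=(7.5703,-8.8857) (cross=-68.076)
ex = (C−B)/|BC| = (0.7437,-0.6685); ey = (0.6685,0.7437)
P = B + 2.27·ex + 3.34·ey = (4.7982,-1.9026)

4.80 -1.90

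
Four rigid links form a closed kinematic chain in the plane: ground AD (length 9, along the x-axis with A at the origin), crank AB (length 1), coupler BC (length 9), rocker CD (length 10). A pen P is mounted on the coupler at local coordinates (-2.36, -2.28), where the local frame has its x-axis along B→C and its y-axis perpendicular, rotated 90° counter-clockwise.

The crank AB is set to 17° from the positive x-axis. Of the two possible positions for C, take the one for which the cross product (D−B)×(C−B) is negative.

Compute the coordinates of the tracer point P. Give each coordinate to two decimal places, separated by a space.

-1.90 1.92

A=(0,0), D=(9.00,0)
B = A + 1.00·(cos17°, sin17°) = (0.9563, 0.2924)
|BD| = 8.0490
circle(B,9.00) ∩ circle(D,10.00): a=2.8442, h=8.5388
  candidates: C₊=(4.1088,8.7222) cross=68.728; C₋=(3.4885,-8.3441) cross=-68.728
  mode - wants cross < 0 → take C=(3.4885,-8.3441) (cross=-68.728)
ex = (C−B)/|BC| = (0.2814,-0.9596); ey = (0.9596,0.2814)
P = B + -2.36·ex + -2.28·ey = (-1.8956,1.9155)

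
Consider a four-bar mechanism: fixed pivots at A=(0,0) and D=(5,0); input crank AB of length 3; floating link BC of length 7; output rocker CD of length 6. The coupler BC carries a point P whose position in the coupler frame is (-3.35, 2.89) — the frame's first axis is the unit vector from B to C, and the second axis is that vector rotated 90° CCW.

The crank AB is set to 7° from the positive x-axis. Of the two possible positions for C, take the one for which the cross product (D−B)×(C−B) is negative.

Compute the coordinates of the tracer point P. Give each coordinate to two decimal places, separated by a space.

A=(0,0), D=(5.00,0)
B = A + 3.00·(cos7°, sin7°) = (2.9776, 0.3656)
|BD| = 2.0551
circle(B,7.00) ∩ circle(D,6.00): a=4.1904, h=5.6072
  candidates: C₊=(8.0987,5.1379) cross=11.524; C₋=(6.1036,-5.8976) cross=-11.524
  mode - wants cross < 0 → take C=(6.1036,-5.8976) (cross=-11.524)
ex = (C−B)/|BC| = (0.4466,-0.8947); ey = (0.8947,0.4466)
P = B + -3.35·ex + 2.89·ey = (4.0674,4.6536)

4.07 4.65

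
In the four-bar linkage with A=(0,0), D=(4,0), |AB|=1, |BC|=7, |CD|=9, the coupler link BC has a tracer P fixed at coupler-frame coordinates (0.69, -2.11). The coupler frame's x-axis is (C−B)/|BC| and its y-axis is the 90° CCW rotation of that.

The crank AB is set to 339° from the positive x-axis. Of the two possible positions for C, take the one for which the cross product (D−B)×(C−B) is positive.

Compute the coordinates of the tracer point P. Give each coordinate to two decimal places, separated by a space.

A=(0,0), D=(4.00,0)
B = A + 1.00·(cos339°, sin339°) = (0.9336, -0.3584)
|BD| = 3.0873
circle(B,7.00) ∩ circle(D,9.00): a=-3.6389, h=5.9798
  candidates: C₊=(-3.3748,5.1586) cross=18.461; C₋=(-1.9866,-6.7202) cross=-18.461
  mode + wants cross > 0 → take C=(-3.3748,5.1586) (cross=18.461)
ex = (C−B)/|BC| = (-0.6155,0.7881); ey = (-0.7881,-0.6155)
P = B + 0.69·ex + -2.11·ey = (2.1719,1.4841)

2.17 1.48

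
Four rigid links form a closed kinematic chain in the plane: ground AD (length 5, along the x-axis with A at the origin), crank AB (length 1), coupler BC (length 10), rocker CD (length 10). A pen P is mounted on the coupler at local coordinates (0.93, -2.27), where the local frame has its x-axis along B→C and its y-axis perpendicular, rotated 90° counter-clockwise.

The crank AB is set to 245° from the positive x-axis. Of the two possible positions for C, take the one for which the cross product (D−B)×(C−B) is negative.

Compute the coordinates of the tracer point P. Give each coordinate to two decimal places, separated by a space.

-2.07 -2.72

A=(0,0), D=(5.00,0)
B = A + 1.00·(cos245°, sin245°) = (-0.4226, -0.9063)
|BD| = 5.4978
circle(B,10.00) ∩ circle(D,10.00): a=2.7489, h=9.6148
  candidates: C₊=(0.7037,9.0301) cross=52.860; C₋=(3.8737,-9.9364) cross=-52.860
  mode - wants cross < 0 → take C=(3.8737,-9.9364) (cross=-52.860)
ex = (C−B)/|BC| = (0.4296,-0.9030); ey = (0.9030,0.4296)
P = B + 0.93·ex + -2.27·ey = (-2.0729,-2.7214)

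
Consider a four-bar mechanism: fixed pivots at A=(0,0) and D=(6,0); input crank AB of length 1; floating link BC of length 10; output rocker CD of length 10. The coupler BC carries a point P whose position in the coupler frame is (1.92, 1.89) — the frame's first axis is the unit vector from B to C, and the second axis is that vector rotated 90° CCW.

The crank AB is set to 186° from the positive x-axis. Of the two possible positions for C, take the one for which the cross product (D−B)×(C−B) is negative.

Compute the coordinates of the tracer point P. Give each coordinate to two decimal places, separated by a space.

1.46 -1.21

A=(0,0), D=(6.00,0)
B = A + 1.00·(cos186°, sin186°) = (-0.9945, -0.1045)
|BD| = 6.9953
circle(B,10.00) ∩ circle(D,10.00): a=3.4977, h=9.3684
  candidates: C₊=(2.3628,9.3151) cross=65.535; C₋=(2.6427,-9.4196) cross=-65.535
  mode - wants cross < 0 → take C=(2.6427,-9.4196) (cross=-65.535)
ex = (C−B)/|BC| = (0.3637,-0.9315); ey = (0.9315,0.3637)
P = B + 1.92·ex + 1.89·ey = (1.4644,-1.2056)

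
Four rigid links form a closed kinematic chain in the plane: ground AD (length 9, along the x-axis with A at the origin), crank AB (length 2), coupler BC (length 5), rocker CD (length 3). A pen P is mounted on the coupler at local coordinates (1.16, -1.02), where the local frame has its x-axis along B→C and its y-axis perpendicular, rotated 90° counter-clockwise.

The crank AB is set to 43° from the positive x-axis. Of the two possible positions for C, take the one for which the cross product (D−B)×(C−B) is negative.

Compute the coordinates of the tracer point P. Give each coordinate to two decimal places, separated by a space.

2.13 -0.03

A=(0,0), D=(9.00,0)
B = A + 2.00·(cos43°, sin43°) = (1.4627, 1.3640)
|BD| = 7.6597
circle(B,5.00) ∩ circle(D,3.00): a=4.8743, h=1.1142
  candidates: C₊=(6.4575,1.5924) cross=8.534; C₋=(6.0607,-0.6003) cross=-8.534
  mode - wants cross < 0 → take C=(6.0607,-0.6003) (cross=-8.534)
ex = (C−B)/|BC| = (0.9196,-0.3929); ey = (0.3929,0.9196)
P = B + 1.16·ex + -1.02·ey = (2.1287,-0.0297)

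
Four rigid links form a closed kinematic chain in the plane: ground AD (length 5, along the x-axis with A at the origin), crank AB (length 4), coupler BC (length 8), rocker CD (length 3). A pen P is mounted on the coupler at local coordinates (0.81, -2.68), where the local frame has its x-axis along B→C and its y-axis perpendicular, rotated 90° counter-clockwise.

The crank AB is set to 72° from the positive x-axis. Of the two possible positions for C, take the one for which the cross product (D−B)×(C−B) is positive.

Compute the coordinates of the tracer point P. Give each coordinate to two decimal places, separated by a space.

0.46 1.11

A=(0,0), D=(5.00,0)
B = A + 4.00·(cos72°, sin72°) = (1.2361, 3.8042)
|BD| = 5.3516
circle(B,8.00) ∩ circle(D,3.00): a=7.8145, h=1.7129
  candidates: C₊=(7.9499,-0.5460) cross=9.167; C₋=(5.5146,-2.9555) cross=-9.167
  mode + wants cross > 0 → take C=(7.9499,-0.5460) (cross=9.167)
ex = (C−B)/|BC| = (0.8392,-0.5438); ey = (0.5438,0.8392)
P = B + 0.81·ex + -2.68·ey = (0.4585,1.1146)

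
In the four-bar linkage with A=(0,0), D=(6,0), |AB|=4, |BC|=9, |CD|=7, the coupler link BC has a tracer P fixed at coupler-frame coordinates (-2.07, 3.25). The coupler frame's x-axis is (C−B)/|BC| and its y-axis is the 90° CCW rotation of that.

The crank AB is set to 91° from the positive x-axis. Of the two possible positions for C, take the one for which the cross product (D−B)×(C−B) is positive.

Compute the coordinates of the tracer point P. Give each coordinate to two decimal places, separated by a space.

A=(0,0), D=(6.00,0)
B = A + 4.00·(cos91°, sin91°) = (-0.0698, 3.9994)
|BD| = 7.2690
circle(B,9.00) ∩ circle(D,7.00): a=5.8356, h=6.8517
  candidates: C₊=(8.5729,6.5100) cross=49.805; C₋=(1.0333,-4.9327) cross=-49.805
  mode + wants cross > 0 → take C=(8.5729,6.5100) (cross=49.805)
ex = (C−B)/|BC| = (0.9603,0.2790); ey = (-0.2790,0.9603)
P = B + -2.07·ex + 3.25·ey = (-2.9642,6.5429)

-2.96 6.54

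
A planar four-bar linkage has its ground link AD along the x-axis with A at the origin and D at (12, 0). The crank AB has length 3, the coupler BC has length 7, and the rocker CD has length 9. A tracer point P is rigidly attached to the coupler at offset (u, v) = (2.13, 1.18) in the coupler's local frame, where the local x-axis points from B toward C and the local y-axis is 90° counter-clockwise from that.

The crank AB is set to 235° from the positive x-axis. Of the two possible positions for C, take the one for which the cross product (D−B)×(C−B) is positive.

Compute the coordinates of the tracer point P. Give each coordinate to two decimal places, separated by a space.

-1.00 -0.13

A=(0,0), D=(12.00,0)
B = A + 3.00·(cos235°, sin235°) = (-1.7207, -2.4575)
|BD| = 13.9391
circle(B,7.00) ∩ circle(D,9.00): a=5.8217, h=3.8869
  candidates: C₊=(3.3245,2.3949) cross=54.180; C₋=(4.6950,-5.2571) cross=-54.180
  mode + wants cross > 0 → take C=(3.3245,2.3949) (cross=54.180)
ex = (C−B)/|BC| = (0.7207,0.6932); ey = (-0.6932,0.7207)
P = B + 2.13·ex + 1.18·ey = (-1.0035,-0.1305)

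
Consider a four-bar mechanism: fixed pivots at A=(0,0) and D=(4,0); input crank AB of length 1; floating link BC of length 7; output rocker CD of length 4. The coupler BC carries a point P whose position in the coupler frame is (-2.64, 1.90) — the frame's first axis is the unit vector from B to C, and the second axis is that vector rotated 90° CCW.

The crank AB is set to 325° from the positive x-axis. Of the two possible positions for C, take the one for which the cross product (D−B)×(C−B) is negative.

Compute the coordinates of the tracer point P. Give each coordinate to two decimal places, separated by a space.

A=(0,0), D=(4.00,0)
B = A + 1.00·(cos325°, sin325°) = (0.8192, -0.5736)
|BD| = 3.2321
circle(B,7.00) ∩ circle(D,4.00): a=6.7210, h=1.9564
  candidates: C₊=(7.0863,2.5445) cross=6.323; C₋=(7.7807,-1.3062) cross=-6.323
  mode - wants cross < 0 → take C=(7.7807,-1.3062) (cross=-6.323)
ex = (C−B)/|BC| = (0.9945,-0.1047); ey = (0.1047,0.9945)
P = B + -2.64·ex + 1.90·ey = (-1.6075,1.5923)

-1.61 1.59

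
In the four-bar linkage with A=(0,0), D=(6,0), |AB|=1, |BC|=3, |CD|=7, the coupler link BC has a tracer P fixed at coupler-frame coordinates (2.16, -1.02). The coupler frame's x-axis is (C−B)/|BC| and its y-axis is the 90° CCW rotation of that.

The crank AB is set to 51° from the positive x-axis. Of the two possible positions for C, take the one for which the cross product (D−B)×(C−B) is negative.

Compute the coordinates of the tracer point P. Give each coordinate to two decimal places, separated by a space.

A=(0,0), D=(6.00,0)
B = A + 1.00·(cos51°, sin51°) = (0.6293, 0.7771)
|BD| = 5.4266
circle(B,3.00) ∩ circle(D,7.00): a=-0.9722, h=2.8381
  candidates: C₊=(0.0736,3.7252) cross=15.401; C₋=(-0.7393,-1.8925) cross=-15.401
  mode - wants cross < 0 → take C=(-0.7393,-1.8925) (cross=-15.401)
ex = (C−B)/|BC| = (-0.4562,-0.8899); ey = (0.8899,-0.4562)
P = B + 2.16·ex + -1.02·ey = (-1.2638,-0.6796)

-1.26 -0.68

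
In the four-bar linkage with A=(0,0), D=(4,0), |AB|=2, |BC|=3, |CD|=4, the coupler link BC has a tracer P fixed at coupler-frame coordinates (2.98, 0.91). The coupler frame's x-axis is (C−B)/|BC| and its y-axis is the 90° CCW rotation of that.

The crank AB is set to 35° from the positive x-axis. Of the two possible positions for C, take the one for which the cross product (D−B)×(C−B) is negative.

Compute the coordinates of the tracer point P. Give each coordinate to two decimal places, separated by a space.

1.13 -1.93

A=(0,0), D=(4.00,0)
B = A + 2.00·(cos35°, sin35°) = (1.6383, 1.1472)
|BD| = 2.6256
circle(B,3.00) ∩ circle(D,4.00): a=-0.0203, h=2.9999
  candidates: C₊=(2.9308,3.8545) cross=7.877; C₋=(0.3094,-1.5424) cross=-7.877
  mode - wants cross < 0 → take C=(0.3094,-1.5424) (cross=-7.877)
ex = (C−B)/|BC| = (-0.4430,-0.8965); ey = (0.8965,-0.4430)
P = B + 2.98·ex + 0.91·ey = (1.1341,-1.9276)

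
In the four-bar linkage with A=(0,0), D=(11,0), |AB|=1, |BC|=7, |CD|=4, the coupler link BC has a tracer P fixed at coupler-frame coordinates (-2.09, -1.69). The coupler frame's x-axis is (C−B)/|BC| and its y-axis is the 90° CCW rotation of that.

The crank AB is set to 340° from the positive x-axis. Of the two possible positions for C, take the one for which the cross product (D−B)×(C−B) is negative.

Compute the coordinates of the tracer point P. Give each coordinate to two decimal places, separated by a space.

A=(0,0), D=(11.00,0)
B = A + 1.00·(cos340°, sin340°) = (0.9397, -0.3420)
|BD| = 10.0661
circle(B,7.00) ∩ circle(D,4.00): a=6.6722, h=2.1169
  candidates: C₊=(7.5361,2.0004) cross=21.309; C₋=(7.6800,-2.2310) cross=-21.309
  mode - wants cross < 0 → take C=(7.6800,-2.2310) (cross=-21.309)
ex = (C−B)/|BC| = (0.9629,-0.2699); ey = (0.2699,0.9629)
P = B + -2.09·ex + -1.69·ey = (-1.5288,-1.4053)

-1.53 -1.41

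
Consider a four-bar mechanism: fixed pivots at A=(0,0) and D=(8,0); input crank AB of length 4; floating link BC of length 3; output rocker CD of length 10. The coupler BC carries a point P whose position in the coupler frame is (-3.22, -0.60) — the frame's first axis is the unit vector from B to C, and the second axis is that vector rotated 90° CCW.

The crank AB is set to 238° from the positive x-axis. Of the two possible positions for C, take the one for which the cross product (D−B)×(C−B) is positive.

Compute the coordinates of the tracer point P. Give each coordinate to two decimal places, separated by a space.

A=(0,0), D=(8.00,0)
B = A + 4.00·(cos238°, sin238°) = (-2.1197, -3.3922)
|BD| = 10.6731
circle(B,3.00) ∩ circle(D,10.00): a=1.0735, h=2.8014
  candidates: C₊=(-1.9922,-0.3949) cross=29.899; C₋=(-0.2115,-5.7071) cross=-29.899
  mode + wants cross > 0 → take C=(-1.9922,-0.3949) (cross=29.899)
ex = (C−B)/|BC| = (0.0425,0.9991); ey = (-0.9991,0.0425)
P = B + -3.22·ex + -0.60·ey = (-1.6570,-6.6348)

-1.66 -6.63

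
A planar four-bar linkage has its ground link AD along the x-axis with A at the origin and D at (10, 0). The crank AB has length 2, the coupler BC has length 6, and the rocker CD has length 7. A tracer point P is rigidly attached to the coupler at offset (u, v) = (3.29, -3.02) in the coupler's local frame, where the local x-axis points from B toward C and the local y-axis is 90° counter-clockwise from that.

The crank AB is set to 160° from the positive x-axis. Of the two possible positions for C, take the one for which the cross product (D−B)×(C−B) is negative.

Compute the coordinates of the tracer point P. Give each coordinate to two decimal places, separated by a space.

A=(0,0), D=(10.00,0)
B = A + 2.00·(cos160°, sin160°) = (-1.8794, 0.6840)
|BD| = 11.8991
circle(B,6.00) ∩ circle(D,7.00): a=5.4033, h=2.6086
  candidates: C₊=(3.6649,2.9777) cross=31.040; C₋=(3.3650,-2.2308) cross=-31.040
  mode - wants cross < 0 → take C=(3.3650,-2.2308) (cross=-31.040)
ex = (C−B)/|BC| = (0.8741,-0.4858); ey = (0.4858,0.8741)
P = B + 3.29·ex + -3.02·ey = (-0.4709,-3.5540)

-0.47 -3.55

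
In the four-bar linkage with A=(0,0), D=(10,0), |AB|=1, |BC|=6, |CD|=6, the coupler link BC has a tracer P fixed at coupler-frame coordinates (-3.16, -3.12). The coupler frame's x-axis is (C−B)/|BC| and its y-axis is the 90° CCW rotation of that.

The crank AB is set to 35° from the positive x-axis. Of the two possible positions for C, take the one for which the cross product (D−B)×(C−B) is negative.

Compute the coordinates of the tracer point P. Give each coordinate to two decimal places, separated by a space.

-3.62 0.49

A=(0,0), D=(10.00,0)
B = A + 1.00·(cos35°, sin35°) = (0.8192, 0.5736)
|BD| = 9.1987
circle(B,6.00) ∩ circle(D,6.00): a=4.5994, h=3.8530
  candidates: C₊=(5.6498,4.1323) cross=35.443; C₋=(5.1693,-3.5587) cross=-35.443
  mode - wants cross < 0 → take C=(5.1693,-3.5587) (cross=-35.443)
ex = (C−B)/|BC| = (0.7250,-0.6887); ey = (0.6887,0.7250)
P = B + -3.16·ex + -3.12·ey = (-3.6207,0.4878)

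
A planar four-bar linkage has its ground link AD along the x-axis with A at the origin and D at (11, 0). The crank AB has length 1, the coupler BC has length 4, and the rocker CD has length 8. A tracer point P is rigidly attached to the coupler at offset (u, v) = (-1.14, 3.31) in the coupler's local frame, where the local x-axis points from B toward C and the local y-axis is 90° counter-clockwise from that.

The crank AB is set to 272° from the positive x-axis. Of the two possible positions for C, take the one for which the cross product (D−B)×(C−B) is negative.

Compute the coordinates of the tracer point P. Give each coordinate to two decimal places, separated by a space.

0.62 2.45

A=(0,0), D=(11.00,0)
B = A + 1.00·(cos272°, sin272°) = (0.0349, -0.9994)
|BD| = 11.0105
circle(B,4.00) ∩ circle(D,8.00): a=3.3255, h=2.2228
  candidates: C₊=(3.1450,1.5161) cross=24.474; C₋=(3.5485,-2.9111) cross=-24.474
  mode - wants cross < 0 → take C=(3.5485,-2.9111) (cross=-24.474)
ex = (C−B)/|BC| = (0.8784,-0.4779); ey = (0.4779,0.8784)
P = B + -1.14·ex + 3.31·ey = (0.6155,2.4529)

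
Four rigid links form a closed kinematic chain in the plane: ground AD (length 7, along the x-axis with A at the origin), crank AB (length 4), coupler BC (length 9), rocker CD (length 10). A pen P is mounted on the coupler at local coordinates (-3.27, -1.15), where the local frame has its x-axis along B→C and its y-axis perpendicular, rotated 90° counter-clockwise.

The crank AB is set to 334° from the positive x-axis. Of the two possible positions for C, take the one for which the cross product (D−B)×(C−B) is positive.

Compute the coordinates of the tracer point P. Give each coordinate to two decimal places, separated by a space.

6.26 -3.97

A=(0,0), D=(7.00,0)
B = A + 4.00·(cos334°, sin334°) = (3.5952, -1.7535)
|BD| = 3.8298
circle(B,9.00) ∩ circle(D,10.00): a=-0.5656, h=8.9822
  candidates: C₊=(-1.0202,5.9730) cross=34.400; C₋=(7.2048,-9.9979) cross=-34.400
  mode + wants cross > 0 → take C=(-1.0202,5.9730) (cross=34.400)
ex = (C−B)/|BC| = (-0.5128,0.8585); ey = (-0.8585,-0.5128)
P = B + -3.27·ex + -1.15·ey = (6.2594,-3.9710)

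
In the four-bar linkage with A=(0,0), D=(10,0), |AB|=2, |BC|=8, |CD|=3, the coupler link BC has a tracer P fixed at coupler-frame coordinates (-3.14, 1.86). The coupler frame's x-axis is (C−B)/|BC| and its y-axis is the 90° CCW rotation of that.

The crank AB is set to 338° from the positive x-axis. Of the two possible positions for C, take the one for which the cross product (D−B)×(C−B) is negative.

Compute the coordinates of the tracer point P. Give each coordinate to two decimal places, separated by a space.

A=(0,0), D=(10.00,0)
B = A + 2.00·(cos338°, sin338°) = (1.8544, -0.7492)
|BD| = 8.1800
circle(B,8.00) ∩ circle(D,3.00): a=7.4519, h=2.9103
  candidates: C₊=(9.0083,2.8314) cross=23.806; C₋=(9.5415,-2.9647) cross=-23.806
  mode - wants cross < 0 → take C=(9.5415,-2.9647) (cross=-23.806)
ex = (C−B)/|BC| = (0.9609,-0.2769); ey = (0.2769,0.9609)
P = B + -3.14·ex + 1.86·ey = (-0.6477,1.9076)

-0.65 1.91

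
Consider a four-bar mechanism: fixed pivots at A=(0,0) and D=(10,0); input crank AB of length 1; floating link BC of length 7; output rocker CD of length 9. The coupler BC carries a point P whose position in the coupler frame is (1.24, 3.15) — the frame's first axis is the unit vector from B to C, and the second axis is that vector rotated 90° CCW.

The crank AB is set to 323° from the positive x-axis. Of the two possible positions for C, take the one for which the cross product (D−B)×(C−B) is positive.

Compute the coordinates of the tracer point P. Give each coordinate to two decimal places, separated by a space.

A=(0,0), D=(10.00,0)
B = A + 1.00·(cos323°, sin323°) = (0.7986, -0.6018)
|BD| = 9.2210
circle(B,7.00) ∩ circle(D,9.00): a=2.8753, h=6.3822
  candidates: C₊=(3.2513,5.9544) cross=58.850; C₋=(4.0844,-6.7827) cross=-58.850
  mode + wants cross > 0 → take C=(3.2513,5.9544) (cross=58.850)
ex = (C−B)/|BC| = (0.3504,0.9366); ey = (-0.9366,0.3504)
P = B + 1.24·ex + 3.15·ey = (-1.7172,1.6633)

-1.72 1.66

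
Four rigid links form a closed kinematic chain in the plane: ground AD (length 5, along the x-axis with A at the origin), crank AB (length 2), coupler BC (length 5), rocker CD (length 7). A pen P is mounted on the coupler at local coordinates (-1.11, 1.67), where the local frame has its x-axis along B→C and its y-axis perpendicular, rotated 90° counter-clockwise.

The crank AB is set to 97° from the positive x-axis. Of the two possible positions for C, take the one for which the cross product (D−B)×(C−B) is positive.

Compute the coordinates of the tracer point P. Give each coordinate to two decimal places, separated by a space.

-2.24 1.80

A=(0,0), D=(5.00,0)
B = A + 2.00·(cos97°, sin97°) = (-0.2437, 1.9851)
|BD| = 5.6069
circle(B,5.00) ∩ circle(D,7.00): a=0.6632, h=4.9558
  candidates: C₊=(2.1311,6.3851) cross=27.787; C₋=(-1.3780,-2.8845) cross=-27.787
  mode + wants cross > 0 → take C=(2.1311,6.3851) (cross=27.787)
ex = (C−B)/|BC| = (0.4750,0.8800); ey = (-0.8800,0.4750)
P = B + -1.11·ex + 1.67·ey = (-2.2406,1.8015)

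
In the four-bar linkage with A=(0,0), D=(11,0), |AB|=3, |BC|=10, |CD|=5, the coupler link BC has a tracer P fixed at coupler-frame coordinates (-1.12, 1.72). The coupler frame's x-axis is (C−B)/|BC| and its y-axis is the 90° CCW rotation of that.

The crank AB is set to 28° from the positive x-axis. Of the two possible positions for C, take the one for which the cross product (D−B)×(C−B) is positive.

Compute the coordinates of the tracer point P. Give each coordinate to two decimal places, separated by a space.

1.00 2.63

A=(0,0), D=(11.00,0)
B = A + 3.00·(cos28°, sin28°) = (2.6488, 1.4084)
|BD| = 8.4691
circle(B,10.00) ∩ circle(D,5.00): a=8.6624, h=4.9963
  candidates: C₊=(12.0215,4.8945) cross=42.314; C₋=(10.3597,-4.9588) cross=-42.314
  mode + wants cross > 0 → take C=(12.0215,4.8945) (cross=42.314)
ex = (C−B)/|BC| = (0.9373,0.3486); ey = (-0.3486,0.9373)
P = B + -1.12·ex + 1.72·ey = (0.9995,2.6301)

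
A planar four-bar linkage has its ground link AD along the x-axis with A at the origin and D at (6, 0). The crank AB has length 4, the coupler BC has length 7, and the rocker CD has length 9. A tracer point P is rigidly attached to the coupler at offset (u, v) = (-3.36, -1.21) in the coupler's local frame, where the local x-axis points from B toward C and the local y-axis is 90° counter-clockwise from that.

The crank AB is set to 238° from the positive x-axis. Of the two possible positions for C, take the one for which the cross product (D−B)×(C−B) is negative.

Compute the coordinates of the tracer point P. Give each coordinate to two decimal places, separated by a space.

-5.33 -1.83

A=(0,0), D=(6.00,0)
B = A + 4.00·(cos238°, sin238°) = (-2.1197, -3.3922)
|BD| = 8.7998
circle(B,7.00) ∩ circle(D,9.00): a=2.5817, h=6.5065
  candidates: C₊=(-2.2457,3.6067) cross=57.256; C₋=(2.7706,-8.4007) cross=-57.256
  mode - wants cross < 0 → take C=(2.7706,-8.4007) (cross=-57.256)
ex = (C−B)/|BC| = (0.6986,-0.7155); ey = (0.7155,0.6986)
P = B + -3.36·ex + -1.21·ey = (-5.3328,-1.8335)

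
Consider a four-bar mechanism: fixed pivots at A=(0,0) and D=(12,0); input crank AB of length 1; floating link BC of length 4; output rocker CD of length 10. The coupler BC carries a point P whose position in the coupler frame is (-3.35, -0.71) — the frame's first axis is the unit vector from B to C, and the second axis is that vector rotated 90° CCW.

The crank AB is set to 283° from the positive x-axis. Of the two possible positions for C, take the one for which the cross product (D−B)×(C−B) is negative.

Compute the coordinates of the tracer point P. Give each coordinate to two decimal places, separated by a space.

A=(0,0), D=(12.00,0)
B = A + 1.00·(cos283°, sin283°) = (0.2250, -0.9744)
|BD| = 11.8153
circle(B,4.00) ∩ circle(D,10.00): a=2.3529, h=3.2348
  candidates: C₊=(2.3031,2.4434) cross=38.220; C₋=(2.8366,-4.0041) cross=-38.220
  mode - wants cross < 0 → take C=(2.8366,-4.0041) (cross=-38.220)
ex = (C−B)/|BC| = (0.6529,-0.7574); ey = (0.7574,0.6529)
P = B + -3.35·ex + -0.71·ey = (-2.5001,1.0994)

-2.50 1.10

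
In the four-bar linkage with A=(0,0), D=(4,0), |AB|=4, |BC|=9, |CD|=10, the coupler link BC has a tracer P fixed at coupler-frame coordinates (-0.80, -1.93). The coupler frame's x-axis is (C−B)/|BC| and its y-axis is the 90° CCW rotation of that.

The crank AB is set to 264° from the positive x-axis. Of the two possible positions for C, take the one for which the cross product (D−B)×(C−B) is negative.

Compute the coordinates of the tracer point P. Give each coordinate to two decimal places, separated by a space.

A=(0,0), D=(4.00,0)
B = A + 4.00·(cos264°, sin264°) = (-0.4181, -3.9781)
|BD| = 5.9452
circle(B,9.00) ∩ circle(D,10.00): a=1.3746, h=8.8944
  candidates: C₊=(-5.3481,3.5516) cross=52.879; C₋=(6.5550,-9.6681) cross=-52.879
  mode - wants cross < 0 → take C=(6.5550,-9.6681) (cross=-52.879)
ex = (C−B)/|BC| = (0.7748,-0.6322); ey = (0.6322,0.7748)
P = B + -0.80·ex + -1.93·ey = (-2.2581,-4.9676)

-2.26 -4.97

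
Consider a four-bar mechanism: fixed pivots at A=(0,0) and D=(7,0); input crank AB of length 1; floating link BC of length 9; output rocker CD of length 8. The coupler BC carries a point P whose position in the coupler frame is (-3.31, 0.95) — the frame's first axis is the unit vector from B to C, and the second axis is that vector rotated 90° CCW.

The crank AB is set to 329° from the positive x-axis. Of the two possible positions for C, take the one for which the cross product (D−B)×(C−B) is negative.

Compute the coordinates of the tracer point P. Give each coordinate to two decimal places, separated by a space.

-0.24 2.75

A=(0,0), D=(7.00,0)
B = A + 1.00·(cos329°, sin329°) = (0.8572, -0.5150)
|BD| = 6.1644
circle(B,9.00) ∩ circle(D,8.00): a=4.4611, h=7.8166
  candidates: C₊=(4.6496,7.6469) cross=48.184; C₋=(5.9557,-7.9316) cross=-48.184
  mode - wants cross < 0 → take C=(5.9557,-7.9316) (cross=-48.184)
ex = (C−B)/|BC| = (0.5665,-0.8241); ey = (0.8241,0.5665)
P = B + -3.31·ex + 0.95·ey = (-0.2351,2.7508)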